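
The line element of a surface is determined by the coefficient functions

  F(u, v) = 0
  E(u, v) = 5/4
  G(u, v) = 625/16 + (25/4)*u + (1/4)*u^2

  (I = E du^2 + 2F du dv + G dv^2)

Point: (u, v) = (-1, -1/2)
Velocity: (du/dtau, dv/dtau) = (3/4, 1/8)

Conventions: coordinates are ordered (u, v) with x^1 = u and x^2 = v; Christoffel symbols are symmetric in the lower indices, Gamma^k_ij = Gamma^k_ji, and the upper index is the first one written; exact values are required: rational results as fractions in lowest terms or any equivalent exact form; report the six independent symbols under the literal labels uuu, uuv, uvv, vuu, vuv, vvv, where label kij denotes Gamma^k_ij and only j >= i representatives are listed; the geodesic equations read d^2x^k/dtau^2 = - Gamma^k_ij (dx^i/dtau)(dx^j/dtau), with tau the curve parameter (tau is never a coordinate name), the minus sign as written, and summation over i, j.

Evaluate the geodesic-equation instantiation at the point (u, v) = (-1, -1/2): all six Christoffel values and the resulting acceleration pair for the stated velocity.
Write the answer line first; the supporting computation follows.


Answer: Gamma_uuu = 0, Gamma_uuv = 0, Gamma_uvv = -23/10, Gamma_vuu = 0, Gamma_vuv = 2/23, Gamma_vvv = 0; accelerations (d^2u/dtau^2, d^2v/dtau^2) = (23/640, -3/184)

E = 5/4, F = 0, G = 529/16 at the point
E_u = 0, E_v = 0, F_u = 0, F_v = 0, G_u = 23/4, G_v = 0
EG - F^2 = 2645/64;  g^inv = (64/2645) * [[529/16, 0], [0, 5/4]]
first-kind symbols [ij,l] = (1/2)(d_i g_jl + d_j g_il - d_l g_ij): [uu,u] = E_u/2 = 0, [uu,v] = F_u - E_v/2 = 0, [uv,u] = E_v/2 = 0, [uv,v] = G_u/2 = 23/8, [vv,u] = F_v - G_u/2 = -23/8, [vv,v] = G_v/2 = 0
Gamma^u_ij = (G*[ij,u] - F*[ij,v])/(EG - F^2), Gamma^v_ij = (E*[ij,v] - F*[ij,u])/(EG - F^2)
Gamma_uuu = 0, Gamma_uuv = 0, Gamma_uvv = -23/10, Gamma_vuu = 0, Gamma_vuv = 2/23, Gamma_vvv = 0
d^2u/dtau^2 = -(Gamma_uuu*(3/4)^2 + 2*Gamma_uuv*(3/4)*(1/8) + Gamma_uvv*(1/8)^2) = 23/640
d^2v/dtau^2 = -(Gamma_vuu*(3/4)^2 + 2*Gamma_vuv*(3/4)*(1/8) + Gamma_vvv*(1/8)^2) = -3/184


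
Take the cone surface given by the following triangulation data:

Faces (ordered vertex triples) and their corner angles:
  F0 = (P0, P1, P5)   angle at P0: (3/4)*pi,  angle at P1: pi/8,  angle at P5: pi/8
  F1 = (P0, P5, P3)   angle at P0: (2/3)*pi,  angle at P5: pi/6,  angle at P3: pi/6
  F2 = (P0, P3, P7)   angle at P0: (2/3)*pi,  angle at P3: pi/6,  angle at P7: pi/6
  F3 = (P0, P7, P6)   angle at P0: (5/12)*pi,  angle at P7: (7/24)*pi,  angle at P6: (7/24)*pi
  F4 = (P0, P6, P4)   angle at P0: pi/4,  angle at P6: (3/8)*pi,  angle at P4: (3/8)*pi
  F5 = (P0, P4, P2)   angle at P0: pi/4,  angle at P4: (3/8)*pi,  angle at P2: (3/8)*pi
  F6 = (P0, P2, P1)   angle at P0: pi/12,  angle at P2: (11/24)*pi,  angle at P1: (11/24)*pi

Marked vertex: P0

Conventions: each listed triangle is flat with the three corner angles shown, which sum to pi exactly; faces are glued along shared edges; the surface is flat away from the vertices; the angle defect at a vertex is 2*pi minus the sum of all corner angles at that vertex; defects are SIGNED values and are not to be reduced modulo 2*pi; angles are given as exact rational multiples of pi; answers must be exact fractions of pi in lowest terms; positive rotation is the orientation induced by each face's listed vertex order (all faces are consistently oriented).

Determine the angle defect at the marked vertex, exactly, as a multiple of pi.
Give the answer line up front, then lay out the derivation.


Answer: defect(P0) = (-13/12)*pi

Sum of corner angles at P0: (37/12)*pi
defect = 2*pi - (37/12)*pi


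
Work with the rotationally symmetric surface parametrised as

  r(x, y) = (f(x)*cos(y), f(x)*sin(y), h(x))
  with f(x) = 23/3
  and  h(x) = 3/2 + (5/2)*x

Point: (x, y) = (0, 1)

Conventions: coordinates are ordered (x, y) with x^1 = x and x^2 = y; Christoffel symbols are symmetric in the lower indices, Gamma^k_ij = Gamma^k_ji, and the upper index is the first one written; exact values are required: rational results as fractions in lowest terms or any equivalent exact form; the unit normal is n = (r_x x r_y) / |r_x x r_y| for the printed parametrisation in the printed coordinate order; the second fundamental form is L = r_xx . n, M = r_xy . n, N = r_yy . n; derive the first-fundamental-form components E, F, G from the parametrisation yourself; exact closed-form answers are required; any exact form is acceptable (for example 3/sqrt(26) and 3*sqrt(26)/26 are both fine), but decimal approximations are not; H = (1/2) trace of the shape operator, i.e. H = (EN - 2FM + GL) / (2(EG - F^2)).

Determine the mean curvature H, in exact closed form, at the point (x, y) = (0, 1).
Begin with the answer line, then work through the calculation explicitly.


Answer: H = 3/46

f = 23/3, f' = 0, f'' = 0, h' = 5/2, h'' = 0
E = 25/4, F = 0, G = 529/9; answer radicand W^2 = 25/4
unnormalised second-form numerators: l = 0, m = 0, n = 115/6; L = l/sqrt(25/4), and similarly M = m/sqrt(W^2), N = n/sqrt(W^2)
H = (E*n - 2*F*m + G*l) / (2*(EG - F^2)*sqrt(W^2)); E*n - 2*F*m + G*l = 2875/24, EG - F^2 = 13225/36, so H = (15/92)/sqrt(25/4)


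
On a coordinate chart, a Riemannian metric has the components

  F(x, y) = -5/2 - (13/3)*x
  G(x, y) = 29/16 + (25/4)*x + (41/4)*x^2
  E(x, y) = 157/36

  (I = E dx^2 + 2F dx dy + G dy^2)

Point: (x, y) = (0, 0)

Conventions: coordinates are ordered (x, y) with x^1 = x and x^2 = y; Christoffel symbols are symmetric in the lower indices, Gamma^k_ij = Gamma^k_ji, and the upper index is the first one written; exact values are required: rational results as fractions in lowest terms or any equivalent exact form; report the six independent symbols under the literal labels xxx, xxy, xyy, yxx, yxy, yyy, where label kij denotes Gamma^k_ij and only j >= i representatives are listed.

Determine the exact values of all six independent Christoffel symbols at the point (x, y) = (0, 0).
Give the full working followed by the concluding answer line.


E = 157/36, F = -5/2, G = 29/16 at the point
E_x = 0, E_y = 0, F_x = -13/3, F_y = 0, G_x = 25/4, G_y = 0
EG - F^2 = 953/576;  g^inv = (576/953) * [[29/16, 5/2], [5/2, 157/36]]
first-kind symbols [ij,l] = (1/2)(d_i g_jl + d_j g_il - d_l g_ij): [xx,x] = E_x/2 = 0, [xx,y] = F_x - E_y/2 = -13/3, [xy,x] = E_y/2 = 0, [xy,y] = G_x/2 = 25/8, [yy,x] = F_y - G_x/2 = -25/8, [yy,y] = G_y/2 = 0
Gamma^x_ij = (G*[ij,x] - F*[ij,y])/(EG - F^2), Gamma^y_ij = (E*[ij,y] - F*[ij,x])/(EG - F^2)

Answer: Gamma_xxx = -6240/953, Gamma_xxy = 4500/953, Gamma_xyy = -6525/1906, Gamma_yxx = -32656/2859, Gamma_yxy = 7850/953, Gamma_yyy = -4500/953


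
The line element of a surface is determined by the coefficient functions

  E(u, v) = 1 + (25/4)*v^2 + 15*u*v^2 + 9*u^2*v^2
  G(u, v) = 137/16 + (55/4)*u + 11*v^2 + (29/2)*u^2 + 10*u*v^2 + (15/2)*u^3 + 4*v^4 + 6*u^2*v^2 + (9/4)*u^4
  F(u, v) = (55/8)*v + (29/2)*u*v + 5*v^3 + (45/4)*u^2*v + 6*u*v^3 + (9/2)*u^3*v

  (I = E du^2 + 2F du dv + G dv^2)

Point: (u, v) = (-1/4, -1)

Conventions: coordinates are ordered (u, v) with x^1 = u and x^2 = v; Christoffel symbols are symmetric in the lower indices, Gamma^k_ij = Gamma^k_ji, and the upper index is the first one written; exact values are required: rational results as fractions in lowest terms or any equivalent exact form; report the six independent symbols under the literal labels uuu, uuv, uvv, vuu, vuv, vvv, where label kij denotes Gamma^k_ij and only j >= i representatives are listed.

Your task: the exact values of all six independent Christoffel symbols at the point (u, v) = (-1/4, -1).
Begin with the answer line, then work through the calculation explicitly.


Answer: Gamma_uuu = 5376/22385, Gamma_uuv = -3136/22385, Gamma_uvv = 7168/22385, Gamma_vuu = -2592/4477, Gamma_vuv = 1512/4477, Gamma_vvv = -3456/4477

E = 65/16, F = -945/128, G = 19249/1024 at the point
E_u = 21/2, E_v = -49/8, F_u = -503/32, F_v = 1841/128, G_u = 945/64, G_v = -135/4
EG - F^2 = 22385/1024;  g^inv = (1024/22385) * [[19249/1024, 945/128], [945/128, 65/16]]
first-kind symbols [ij,l] = (1/2)(d_i g_jl + d_j g_il - d_l g_ij): [uu,u] = E_u/2 = 21/4, [uu,v] = F_u - E_v/2 = -405/32, [uv,u] = E_v/2 = -49/16, [uv,v] = G_u/2 = 945/128, [vv,u] = F_v - G_u/2 = 7, [vv,v] = G_v/2 = -135/8
Gamma^u_ij = (G*[ij,u] - F*[ij,v])/(EG - F^2), Gamma^v_ij = (E*[ij,v] - F*[ij,u])/(EG - F^2)


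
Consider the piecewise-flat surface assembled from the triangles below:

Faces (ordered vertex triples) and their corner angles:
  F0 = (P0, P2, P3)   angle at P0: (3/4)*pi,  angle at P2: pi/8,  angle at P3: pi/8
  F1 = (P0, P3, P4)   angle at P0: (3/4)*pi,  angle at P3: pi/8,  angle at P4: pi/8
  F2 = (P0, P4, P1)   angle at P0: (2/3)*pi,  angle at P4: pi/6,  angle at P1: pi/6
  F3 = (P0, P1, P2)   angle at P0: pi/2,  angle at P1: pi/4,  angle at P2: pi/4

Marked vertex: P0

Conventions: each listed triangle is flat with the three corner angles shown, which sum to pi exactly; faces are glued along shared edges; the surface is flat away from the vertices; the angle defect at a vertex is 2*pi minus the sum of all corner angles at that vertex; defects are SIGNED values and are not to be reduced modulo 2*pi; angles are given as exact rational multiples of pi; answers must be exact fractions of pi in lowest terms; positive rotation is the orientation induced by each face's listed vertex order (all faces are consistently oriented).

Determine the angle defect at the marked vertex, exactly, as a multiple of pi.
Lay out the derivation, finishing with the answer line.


Sum of corner angles at P0: (8/3)*pi
defect = 2*pi - (8/3)*pi

Answer: defect(P0) = (-2/3)*pi


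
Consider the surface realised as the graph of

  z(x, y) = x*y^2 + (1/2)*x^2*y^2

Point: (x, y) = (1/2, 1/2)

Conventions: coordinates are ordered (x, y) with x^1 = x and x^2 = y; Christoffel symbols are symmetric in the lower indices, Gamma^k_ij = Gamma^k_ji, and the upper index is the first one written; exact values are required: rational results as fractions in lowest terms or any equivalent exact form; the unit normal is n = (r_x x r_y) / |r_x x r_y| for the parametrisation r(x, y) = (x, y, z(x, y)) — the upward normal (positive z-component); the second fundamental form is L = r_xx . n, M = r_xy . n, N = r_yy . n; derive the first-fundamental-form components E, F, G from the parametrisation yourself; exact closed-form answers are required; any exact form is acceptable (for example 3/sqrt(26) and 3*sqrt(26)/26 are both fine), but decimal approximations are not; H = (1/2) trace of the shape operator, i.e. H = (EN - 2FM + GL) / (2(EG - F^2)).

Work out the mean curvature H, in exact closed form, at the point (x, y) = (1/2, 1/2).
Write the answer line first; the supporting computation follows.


Answer: H = 137*sqrt(2)/686

z_x = 3/8, z_y = 5/8, z_xx = 1/4, z_xy = 3/2, z_yy = 5/4
E = 73/64, F = 15/64, G = 89/64; answer radicand W^2 = 49/32
unnormalised second-form numerators: l = 1/4, m = 3/2, n = 5/4; L = l/sqrt(49/32), and similarly M = m/sqrt(W^2), N = n/sqrt(W^2)
H = (E*n - 2*F*m + G*l) / (2*(EG - F^2)*sqrt(W^2)); E*n - 2*F*m + G*l = 137/128, EG - F^2 = 49/32, so H = (137/392)/sqrt(49/32)


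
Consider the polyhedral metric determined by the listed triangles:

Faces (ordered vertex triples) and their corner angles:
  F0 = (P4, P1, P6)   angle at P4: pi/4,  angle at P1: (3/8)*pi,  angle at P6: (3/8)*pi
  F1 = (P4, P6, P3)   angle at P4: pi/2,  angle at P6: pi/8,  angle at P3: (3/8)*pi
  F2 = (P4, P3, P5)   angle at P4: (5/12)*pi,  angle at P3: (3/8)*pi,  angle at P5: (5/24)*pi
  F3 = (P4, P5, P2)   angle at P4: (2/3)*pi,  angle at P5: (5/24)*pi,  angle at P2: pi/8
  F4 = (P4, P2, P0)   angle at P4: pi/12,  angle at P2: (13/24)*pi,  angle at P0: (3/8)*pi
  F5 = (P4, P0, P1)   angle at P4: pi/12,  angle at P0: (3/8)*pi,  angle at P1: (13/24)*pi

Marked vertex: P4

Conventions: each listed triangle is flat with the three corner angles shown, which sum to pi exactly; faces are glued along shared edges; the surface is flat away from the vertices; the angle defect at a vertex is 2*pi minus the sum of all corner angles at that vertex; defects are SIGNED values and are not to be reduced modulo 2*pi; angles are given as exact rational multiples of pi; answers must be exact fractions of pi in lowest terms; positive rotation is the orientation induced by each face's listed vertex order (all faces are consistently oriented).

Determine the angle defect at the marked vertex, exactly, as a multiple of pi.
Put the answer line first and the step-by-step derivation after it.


Answer: defect(P4) = 0

Sum of corner angles at P4: 2*pi
defect = 2*pi - 2*pi


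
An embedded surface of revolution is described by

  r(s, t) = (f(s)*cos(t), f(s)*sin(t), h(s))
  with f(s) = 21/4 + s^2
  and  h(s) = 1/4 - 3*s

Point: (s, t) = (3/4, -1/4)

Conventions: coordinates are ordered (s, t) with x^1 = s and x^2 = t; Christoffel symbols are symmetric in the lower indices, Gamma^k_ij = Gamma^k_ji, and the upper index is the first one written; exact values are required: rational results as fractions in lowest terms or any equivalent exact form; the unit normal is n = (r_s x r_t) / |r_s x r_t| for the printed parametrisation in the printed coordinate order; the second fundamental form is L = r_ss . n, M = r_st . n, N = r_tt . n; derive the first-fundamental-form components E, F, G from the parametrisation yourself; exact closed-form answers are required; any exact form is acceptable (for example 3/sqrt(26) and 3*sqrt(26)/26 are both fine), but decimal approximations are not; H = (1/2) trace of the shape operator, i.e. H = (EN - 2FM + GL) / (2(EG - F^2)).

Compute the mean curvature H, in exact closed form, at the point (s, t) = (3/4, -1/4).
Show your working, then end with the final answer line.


f = 93/16, f' = 3/2, f'' = 2, h' = -3, h'' = 0
E = 45/4, F = 0, G = 8649/256; answer radicand W^2 = 45/4
unnormalised second-form numerators: l = 6, m = 0, n = -279/16; L = l/sqrt(45/4), and similarly M = m/sqrt(W^2), N = n/sqrt(W^2)
H = (E*n - 2*F*m + G*l) / (2*(EG - F^2)*sqrt(W^2)); E*n - 2*F*m + G*l = 837/128, EG - F^2 = 389205/1024, so H = (4/465)/sqrt(45/4)

Answer: H = 8*sqrt(5)/6975


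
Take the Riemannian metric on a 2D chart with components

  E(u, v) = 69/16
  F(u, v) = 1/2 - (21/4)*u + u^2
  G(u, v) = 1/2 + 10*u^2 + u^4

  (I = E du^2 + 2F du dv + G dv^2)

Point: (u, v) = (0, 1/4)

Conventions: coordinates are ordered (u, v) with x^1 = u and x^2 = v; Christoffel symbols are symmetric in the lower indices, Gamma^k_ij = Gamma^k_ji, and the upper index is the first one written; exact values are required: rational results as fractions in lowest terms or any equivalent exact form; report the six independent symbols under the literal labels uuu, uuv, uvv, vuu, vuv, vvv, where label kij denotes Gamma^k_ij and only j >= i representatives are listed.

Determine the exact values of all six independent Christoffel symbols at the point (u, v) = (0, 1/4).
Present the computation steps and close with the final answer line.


E = 69/16, F = 1/2, G = 1/2 at the point
E_u = 0, E_v = 0, F_u = -21/4, F_v = 0, G_u = 0, G_v = 0
EG - F^2 = 61/32;  g^inv = (32/61) * [[1/2, -1/2], [-1/2, 69/16]]
first-kind symbols [ij,l] = (1/2)(d_i g_jl + d_j g_il - d_l g_ij): [uu,u] = E_u/2 = 0, [uu,v] = F_u - E_v/2 = -21/4, [uv,u] = E_v/2 = 0, [uv,v] = G_u/2 = 0, [vv,u] = F_v - G_u/2 = 0, [vv,v] = G_v/2 = 0
Gamma^u_ij = (G*[ij,u] - F*[ij,v])/(EG - F^2), Gamma^v_ij = (E*[ij,v] - F*[ij,u])/(EG - F^2)

Answer: Gamma_uuu = 84/61, Gamma_uuv = 0, Gamma_uvv = 0, Gamma_vuu = -1449/122, Gamma_vuv = 0, Gamma_vvv = 0


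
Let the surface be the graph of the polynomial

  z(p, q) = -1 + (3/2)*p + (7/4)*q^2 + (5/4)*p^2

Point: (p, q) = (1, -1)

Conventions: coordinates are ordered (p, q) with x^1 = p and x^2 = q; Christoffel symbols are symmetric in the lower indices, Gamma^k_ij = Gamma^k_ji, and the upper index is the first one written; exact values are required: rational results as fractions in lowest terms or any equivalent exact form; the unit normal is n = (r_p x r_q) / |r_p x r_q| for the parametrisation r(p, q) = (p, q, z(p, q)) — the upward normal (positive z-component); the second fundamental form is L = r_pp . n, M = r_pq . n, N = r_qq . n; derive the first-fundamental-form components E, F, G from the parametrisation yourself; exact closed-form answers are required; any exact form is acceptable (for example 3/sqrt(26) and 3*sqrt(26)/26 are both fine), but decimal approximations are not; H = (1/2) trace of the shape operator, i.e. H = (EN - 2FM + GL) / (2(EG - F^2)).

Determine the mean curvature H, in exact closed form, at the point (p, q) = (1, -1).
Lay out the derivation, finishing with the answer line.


z_p = 4, z_q = -7/2, z_pp = 5/2, z_pq = 0, z_qq = 7/2
E = 17, F = -14, G = 53/4; answer radicand W^2 = 117/4
unnormalised second-form numerators: l = 5/2, m = 0, n = 7/2; L = l/sqrt(117/4), and similarly M = m/sqrt(W^2), N = n/sqrt(W^2)
H = (E*n - 2*F*m + G*l) / (2*(EG - F^2)*sqrt(W^2)); E*n - 2*F*m + G*l = 741/8, EG - F^2 = 117/4, so H = (19/12)/sqrt(117/4)

Answer: H = 19*sqrt(13)/234


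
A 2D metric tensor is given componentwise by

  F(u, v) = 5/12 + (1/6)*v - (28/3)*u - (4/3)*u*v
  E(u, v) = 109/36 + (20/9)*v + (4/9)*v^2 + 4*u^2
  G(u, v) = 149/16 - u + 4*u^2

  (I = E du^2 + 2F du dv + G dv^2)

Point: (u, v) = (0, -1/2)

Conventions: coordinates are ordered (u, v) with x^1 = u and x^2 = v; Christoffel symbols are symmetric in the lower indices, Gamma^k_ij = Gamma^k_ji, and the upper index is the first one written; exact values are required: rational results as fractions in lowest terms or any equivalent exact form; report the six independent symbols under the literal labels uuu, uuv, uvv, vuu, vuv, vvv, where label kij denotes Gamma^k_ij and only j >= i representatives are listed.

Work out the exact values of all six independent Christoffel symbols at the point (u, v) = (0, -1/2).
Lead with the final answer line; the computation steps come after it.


Answer: Gamma_uuu = 5504/32439, Gamma_uuv = 4864/10813, Gamma_uvv = 3576/10813, Gamma_vuu = -100448/97317, Gamma_vuv = -2264/32439, Gamma_vvv = -128/10813

E = 73/36, F = 1/3, G = 149/16 at the point
E_u = 0, E_v = 16/9, F_u = -26/3, F_v = 1/6, G_u = -1, G_v = 0
EG - F^2 = 10813/576;  g^inv = (576/10813) * [[149/16, -1/3], [-1/3, 73/36]]
first-kind symbols [ij,l] = (1/2)(d_i g_jl + d_j g_il - d_l g_ij): [uu,u] = E_u/2 = 0, [uu,v] = F_u - E_v/2 = -86/9, [uv,u] = E_v/2 = 8/9, [uv,v] = G_u/2 = -1/2, [vv,u] = F_v - G_u/2 = 2/3, [vv,v] = G_v/2 = 0
Gamma^u_ij = (G*[ij,u] - F*[ij,v])/(EG - F^2), Gamma^v_ij = (E*[ij,v] - F*[ij,u])/(EG - F^2)


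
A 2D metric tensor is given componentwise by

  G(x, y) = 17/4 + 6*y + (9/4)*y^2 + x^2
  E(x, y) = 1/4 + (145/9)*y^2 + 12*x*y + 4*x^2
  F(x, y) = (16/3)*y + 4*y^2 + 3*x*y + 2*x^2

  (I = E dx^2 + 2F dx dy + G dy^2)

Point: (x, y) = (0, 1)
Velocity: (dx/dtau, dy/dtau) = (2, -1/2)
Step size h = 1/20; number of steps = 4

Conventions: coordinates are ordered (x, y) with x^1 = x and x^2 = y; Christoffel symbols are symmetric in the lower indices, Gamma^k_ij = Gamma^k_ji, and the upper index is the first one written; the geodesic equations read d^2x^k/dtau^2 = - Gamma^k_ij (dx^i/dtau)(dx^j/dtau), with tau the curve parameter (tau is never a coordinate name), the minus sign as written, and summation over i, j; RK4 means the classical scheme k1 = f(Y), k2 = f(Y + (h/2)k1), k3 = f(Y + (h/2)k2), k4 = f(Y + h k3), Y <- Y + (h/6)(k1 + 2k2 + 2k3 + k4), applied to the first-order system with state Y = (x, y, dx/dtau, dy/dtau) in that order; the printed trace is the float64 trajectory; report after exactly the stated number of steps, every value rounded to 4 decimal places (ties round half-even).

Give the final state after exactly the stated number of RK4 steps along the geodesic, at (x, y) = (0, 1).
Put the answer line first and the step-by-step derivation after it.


Answer: x = 0.3112, y = 1.0312, dx/dtau = 1.0788, dy/dtau = 0.7457

f(Y) = (dx/dtau, dy/dtau, -Gamma^x_ij Y'^i Y'^j, -Gamma^y_ij Y'^i Y'^j) with the Gammas evaluated at the stage position; h = 0.050000; intermediate values shown to 6 dp
step 0: x = 0.0000, y = 1.0000, dx/dtau = 2.0000, dy/dtau = -0.5000
step 1:
  k1: at (x, y) = (0.000000, 1.000000), (dx/dtau, dy/dtau) = (2.000000, -0.500000); Gamma_xxx = 1.681139, Gamma_xxy = 1.715367, Gamma_xyy = 1.002248, Gamma_yxx = -2.304139, Gamma_yxy = -1.280808, Gamma_yyy = -0.328345; k1 = (2.000000, -0.500000, -3.544383, 6.737028)
  k2: at (x, y) = (0.050000, 0.987500), (dx/dtau, dy/dtau) = (1.911390, -0.331574); Gamma_xxx = 1.672088, Gamma_xxy = 1.694898, Gamma_xyy = 0.985087, Gamma_yxx = -2.314314, Gamma_yxy = -1.272847, Gamma_yyy = -0.320051; k2 = (1.911390, -0.331574, -4.068786, 6.876955)
  k3: at (x, y) = (0.047785, 0.991711), (dx/dtau, dy/dtau) = (1.898280, -0.328076); Gamma_xxx = 1.669139, Gamma_xxy = 1.690160, Gamma_xyy = 0.980518, Gamma_yxx = -2.314668, Gamma_yxy = -1.271703, Gamma_yyy = -0.318631; k3 = (1.898280, -0.328076, -4.015030, 6.791143)
  k4: at (x, y) = (0.094914, 0.983596), (dx/dtau, dy/dtau) = (1.799249, -0.160443); Gamma_xxx = 1.658083, Gamma_xxy = 1.666009, Gamma_xyy = 0.959632, Gamma_yxx = -2.325835, Gamma_yxy = -1.263521, Gamma_yyy = -0.309683; k4 = (1.799249, -0.160443, -4.430532, 6.807889)
  Y <- Y + (h/6)(k1 + 2k2 + 2k3 + k4): x = 0.0952, y = 0.9835, dx/dtau = 1.7988, dy/dtau = -0.1593
step 2:
  k1: at (x, y) = (0.095155, 0.983502), (dx/dtau, dy/dtau) = (1.798812, -0.159324); Gamma_xxx = 1.658074, Gamma_xxy = 1.665965, Gamma_xyy = 0.959600, Gamma_yxx = -2.325881, Gamma_yxy = -1.263500, Gamma_yyy = -0.309663; k1 = (1.798812, -0.159324, -4.434520, 6.809549)
  k2: at (x, y) = (0.140125, 0.979519), (dx/dtau, dy/dtau) = (1.687949, 0.010915); Gamma_xxx = 1.645180, Gamma_xxy = 1.638349, Gamma_xyy = 0.935252, Gamma_yxx = -2.338248, Gamma_yxy = -1.255162, Gamma_yyy = -0.300117; k2 = (1.687949, 0.010915, -4.747879, 6.708355)
  k3: at (x, y) = (0.137354, 0.983775), (dx/dtau, dy/dtau) = (1.680115, 0.008385); Gamma_xxx = 1.642635, Gamma_xxy = 1.634377, Gamma_xyy = 0.931425, Gamma_yxx = -2.338518, Gamma_yxy = -1.254277, Gamma_yyy = -0.298970; k3 = (1.680115, 0.008385, -4.682922, 6.636498)
  k4: at (x, y) = (0.179161, 0.983921), (dx/dtau, dy/dtau) = (1.564666, 0.172501); Gamma_xxx = 1.628629, Gamma_xxy = 1.604745, Gamma_xyy = 0.905037, Gamma_yxx = -2.351818, Gamma_yxy = -1.246194, Gamma_yyy = -0.289297; k4 = (1.564666, 0.172501, -4.880369, 6.438993)
  Y <- Y + (h/6)(k1 + 2k2 + 2k3 + k4): x = 0.1793, y = 0.9839, dx/dtau = 1.5640, dy/dtau = 0.1735
step 3:
  k1: at (x, y) = (0.179318, 0.983934), (dx/dtau, dy/dtau) = (1.564008, 0.173495); Gamma_xxx = 1.628569, Gamma_xxy = 1.604620, Gamma_xyy = 0.904925, Gamma_yxx = -2.351873, Gamma_yxy = -1.246162, Gamma_yyy = -0.289257; k1 = (1.564008, 0.173495, -4.881734, 6.437957)
  k2: at (x, y) = (0.218419, 0.988271), (dx/dtau, dy/dtau) = (1.441965, 0.334444); Gamma_xxx = 1.613345, Gamma_xxy = 1.572826, Gamma_xyy = 0.876448, Gamma_yxx = -2.366169, Gamma_yxy = -1.238225, Gamma_yyy = -0.279373; k2 = (1.441965, 0.334444, -4.969609, 6.145416)
  k3: at (x, y) = (0.215367, 0.992295), (dx/dtau, dy/dtau) = (1.439768, 0.327130); Gamma_xxx = 1.611225, Gamma_xxy = 1.569704, Gamma_xyy = 0.873495, Gamma_yxx = -2.366208, Gamma_yxy = -1.237508, Gamma_yyy = -0.278484; k3 = (1.439768, 0.327130, -4.912070, 6.100501)
  k4: at (x, y) = (0.251307, 1.000290), (dx/dtau, dy/dtau) = (1.318405, 0.478520); Gamma_xxx = 1.595490, Gamma_xxy = 1.537230, Gamma_xyy = 0.844446, Gamma_yxx = -2.380965, Gamma_yxy = -1.229932, Gamma_yyy = -0.268785; k4 = (1.318405, 0.478520, -4.906251, 5.752003)
  Y <- Y + (h/6)(k1 + 2k2 + 2k3 + k4): x = 0.2514, y = 1.0004, dx/dtau = 1.3177, dy/dtau = 0.4792
step 4:
  k1: at (x, y) = (0.251367, 1.000393), (dx/dtau, dy/dtau) = (1.317747, 0.479176); Gamma_xxx = 1.595400, Gamma_xxy = 1.537069, Gamma_xyy = 0.844300, Gamma_yxx = -2.381014, Gamma_yxy = -1.229895, Gamma_yyy = -0.268738; k1 = (1.317747, 0.479176, -4.905316, 5.749425)
  k2: at (x, y) = (0.284311, 1.012373), (dx/dtau, dy/dtau) = (1.195114, 0.622912); Gamma_xxx = 1.578854, Gamma_xxy = 1.503520, Gamma_xyy = 0.814394, Gamma_yxx = -2.396169, Gamma_yxy = -1.222463, Gamma_yyy = -0.259057; k2 = (1.195114, 0.622912, -4.809667, 5.343088)
  k3: at (x, y) = (0.281245, 1.015966), (dx/dtau, dy/dtau) = (1.197505, 0.612753); Gamma_xxx = 1.577121, Gamma_xxy = 1.501178, Gamma_xyy = 0.812258, Gamma_yxx = -2.395916, Gamma_yxy = -1.221838, Gamma_yyy = -0.258381; k3 = (1.197505, 0.612753, -4.769651, 5.325910)
  k4: at (x, y) = (0.311243, 1.031031), (dx/dtau, dy/dtau) = (1.079264, 0.745472); Gamma_xxx = 1.560384, Gamma_xxy = 1.467836, Gamma_xyy = 0.782807, Gamma_yxx = -2.410869, Gamma_yxy = -1.214636, Gamma_yyy = -0.249020; k4 = (1.079264, 0.745472, -4.614510, 4.901092)
  Y <- Y + (h/6)(k1 + 2k2 + 2k3 + k4): x = 0.3112, y = 1.0312, dx/dtau = 1.0788, dy/dtau = 0.7457


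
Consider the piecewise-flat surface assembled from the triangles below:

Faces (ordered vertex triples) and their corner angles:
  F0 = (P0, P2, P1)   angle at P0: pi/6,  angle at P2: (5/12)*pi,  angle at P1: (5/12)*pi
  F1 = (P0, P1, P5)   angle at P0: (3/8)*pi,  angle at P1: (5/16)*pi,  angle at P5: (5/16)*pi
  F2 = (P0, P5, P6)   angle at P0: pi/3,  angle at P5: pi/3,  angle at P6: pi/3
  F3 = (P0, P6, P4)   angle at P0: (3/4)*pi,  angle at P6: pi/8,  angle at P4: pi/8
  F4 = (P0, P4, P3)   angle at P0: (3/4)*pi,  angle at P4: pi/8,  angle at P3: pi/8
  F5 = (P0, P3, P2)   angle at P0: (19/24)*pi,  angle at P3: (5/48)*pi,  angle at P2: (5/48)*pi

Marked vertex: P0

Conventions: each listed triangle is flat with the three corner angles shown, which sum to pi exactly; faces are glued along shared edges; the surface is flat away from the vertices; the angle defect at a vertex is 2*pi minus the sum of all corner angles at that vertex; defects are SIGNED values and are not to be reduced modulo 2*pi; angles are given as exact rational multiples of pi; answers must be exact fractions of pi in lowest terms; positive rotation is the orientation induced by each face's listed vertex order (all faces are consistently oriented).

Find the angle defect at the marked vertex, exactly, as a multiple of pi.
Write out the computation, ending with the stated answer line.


Sum of corner angles at P0: (19/6)*pi
defect = 2*pi - (19/6)*pi

Answer: defect(P0) = (-7/6)*pi


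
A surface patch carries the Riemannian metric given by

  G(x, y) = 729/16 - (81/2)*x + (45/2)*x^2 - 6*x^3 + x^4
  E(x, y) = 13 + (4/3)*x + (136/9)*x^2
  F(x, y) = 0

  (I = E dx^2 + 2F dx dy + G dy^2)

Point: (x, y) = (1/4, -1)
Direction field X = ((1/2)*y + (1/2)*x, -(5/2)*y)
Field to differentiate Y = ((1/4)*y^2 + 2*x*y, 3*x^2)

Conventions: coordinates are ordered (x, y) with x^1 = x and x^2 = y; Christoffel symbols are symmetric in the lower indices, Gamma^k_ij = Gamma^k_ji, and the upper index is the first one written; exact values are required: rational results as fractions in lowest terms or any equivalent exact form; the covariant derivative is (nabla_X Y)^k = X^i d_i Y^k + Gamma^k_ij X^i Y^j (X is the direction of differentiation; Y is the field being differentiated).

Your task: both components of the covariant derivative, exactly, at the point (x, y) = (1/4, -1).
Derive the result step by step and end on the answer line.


E = 257/18, F = 0, G = 9409/256 at the point
E_x = 80/9, E_y = 0, F_x = 0, F_y = 0, G_x = -485/16, G_y = 0
EG - F^2 = 2418113/4608;  g^inv = (4608/2418113) * [[9409/256, 0], [0, 257/18]]
first-kind symbols [ij,l] = (1/2)(d_i g_jl + d_j g_il - d_l g_ij): [xx,x] = E_x/2 = 40/9, [xx,y] = F_x - E_y/2 = 0, [xy,x] = E_y/2 = 0, [xy,y] = G_x/2 = -485/32, [yy,x] = F_y - G_x/2 = 485/32, [yy,y] = G_y/2 = 0
Gamma^x_ij = (G*[ij,x] - F*[ij,y])/(EG - F^2), Gamma^y_ij = (E*[ij,y] - F*[ij,x])/(EG - F^2)
Gamma_xxx = 80/257, Gamma_xxy = 0, Gamma_xyy = 4365/4112, Gamma_yxx = 0, Gamma_yxy = -40/97, Gamma_yyy = 0
X = (-3/8, 5/2), Y = (-1/4, 3/16) at the point

Answer: (nabla_X Y)^x = 168003/131584, (nabla_X Y)^y = -107/388


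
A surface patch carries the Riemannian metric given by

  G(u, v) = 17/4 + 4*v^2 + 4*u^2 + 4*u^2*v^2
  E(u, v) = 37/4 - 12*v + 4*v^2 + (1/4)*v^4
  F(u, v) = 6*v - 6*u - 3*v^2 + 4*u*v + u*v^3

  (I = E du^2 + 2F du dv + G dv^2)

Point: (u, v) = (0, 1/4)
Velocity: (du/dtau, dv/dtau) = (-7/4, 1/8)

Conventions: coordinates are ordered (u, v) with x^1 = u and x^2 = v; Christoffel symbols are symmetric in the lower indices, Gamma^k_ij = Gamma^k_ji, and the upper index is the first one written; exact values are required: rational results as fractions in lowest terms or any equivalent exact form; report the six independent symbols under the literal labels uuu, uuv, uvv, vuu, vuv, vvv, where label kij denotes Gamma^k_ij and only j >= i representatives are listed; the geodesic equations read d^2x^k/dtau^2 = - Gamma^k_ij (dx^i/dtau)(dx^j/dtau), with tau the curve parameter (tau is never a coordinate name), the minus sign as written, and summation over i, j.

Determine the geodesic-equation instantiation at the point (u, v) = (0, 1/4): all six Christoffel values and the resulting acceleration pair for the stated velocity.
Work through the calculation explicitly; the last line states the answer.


E = 6657/1024, F = 21/16, G = 9/2 at the point
E_u = 0, E_v = -639/64, F_u = -319/64, F_v = 9/2, G_u = 0, G_v = 2
EG - F^2 = 56385/2048;  g^inv = (2048/56385) * [[9/2, -21/16], [-21/16, 6657/1024]]
first-kind symbols [ij,l] = (1/2)(d_i g_jl + d_j g_il - d_l g_ij): [uu,u] = E_u/2 = 0, [uu,v] = F_u - E_v/2 = 1/128, [uv,u] = E_v/2 = -639/128, [uv,v] = G_u/2 = 0, [vv,u] = F_v - G_u/2 = 9/2, [vv,v] = G_v/2 = 1
Gamma^u_ij = (G*[ij,u] - F*[ij,v])/(EG - F^2), Gamma^v_ij = (E*[ij,v] - F*[ij,u])/(EG - F^2)
Gamma_uuu = -1/2685, Gamma_uuv = -5112/6265, Gamma_uvv = 12928/18795, Gamma_vuu = 317/171840, Gamma_vuv = 213/895, Gamma_vvv = 58/2685
d^2u/dtau^2 = -(Gamma_uuu*(-7/4)^2 + 2*Gamma_uuv*(-7/4)*(1/8) + Gamma_uvv*(1/8)^2) = -36747/100240
d^2v/dtau^2 = -(Gamma_vuu*(-7/4)^2 + 2*Gamma_vuv*(-7/4)*(1/8) + Gamma_vvv*(1/8)^2) = 89937/916480

Answer: Gamma_uuu = -1/2685, Gamma_uuv = -5112/6265, Gamma_uvv = 12928/18795, Gamma_vuu = 317/171840, Gamma_vuv = 213/895, Gamma_vvv = 58/2685; accelerations (d^2u/dtau^2, d^2v/dtau^2) = (-36747/100240, 89937/916480)


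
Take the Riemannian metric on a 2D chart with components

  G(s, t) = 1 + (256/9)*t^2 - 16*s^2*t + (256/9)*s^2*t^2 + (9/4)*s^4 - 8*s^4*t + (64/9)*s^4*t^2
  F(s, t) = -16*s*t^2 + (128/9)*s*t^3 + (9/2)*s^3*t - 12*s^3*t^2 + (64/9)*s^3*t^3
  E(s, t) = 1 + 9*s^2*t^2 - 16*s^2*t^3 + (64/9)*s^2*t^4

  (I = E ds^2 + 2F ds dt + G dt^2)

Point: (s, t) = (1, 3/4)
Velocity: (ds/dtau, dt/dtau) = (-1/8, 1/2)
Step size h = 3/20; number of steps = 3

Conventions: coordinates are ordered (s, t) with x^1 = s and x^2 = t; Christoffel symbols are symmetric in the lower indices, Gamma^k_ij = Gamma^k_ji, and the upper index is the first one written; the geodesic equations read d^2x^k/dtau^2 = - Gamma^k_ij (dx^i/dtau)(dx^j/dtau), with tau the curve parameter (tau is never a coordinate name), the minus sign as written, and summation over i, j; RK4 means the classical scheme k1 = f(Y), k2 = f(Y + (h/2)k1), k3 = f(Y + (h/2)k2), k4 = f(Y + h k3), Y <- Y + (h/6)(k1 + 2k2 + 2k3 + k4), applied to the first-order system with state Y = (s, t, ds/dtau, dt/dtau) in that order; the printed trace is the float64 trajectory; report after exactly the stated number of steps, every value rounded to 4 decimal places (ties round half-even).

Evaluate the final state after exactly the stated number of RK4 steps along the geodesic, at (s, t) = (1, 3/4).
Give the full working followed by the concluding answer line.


f(Y) = (ds/dtau, dt/dtau, -Gamma^s_ij Y'^i Y'^j, -Gamma^t_ij Y'^i Y'^j) with the Gammas evaluated at the stage position; h = 0.150000; intermediate values shown to 6 dp
step 0: s = 1.0000, t = 0.7500, ds/dtau = -0.1250, dt/dtau = 0.5000
step 1:
  k1: at (s, t) = (1.000000, 0.750000), (ds/dtau, dt/dtau) = (-0.125000, 0.500000); Gamma_sss = 0.025788, Gamma_sst = -0.034384, Gamma_stt = -0.275072, Gamma_tss = -0.154728, Gamma_tst = 0.206304, Gamma_ttt = 1.650430; k1 = (-0.125000, 0.500000, 0.064067, -0.384402)
  k2: at (s, t) = (0.990625, 0.787500), (ds/dtau, dt/dtau) = (-0.120195, 0.471170); Gamma_sss = 0.020373, Gamma_sst = -0.034170, Gamma_stt = -0.228527, Gamma_tss = -0.138955, Gamma_tst = 0.233063, Gamma_ttt = 1.558698; k2 = (-0.120195, 0.471170, 0.046569, -0.317627)
  k3: at (s, t) = (0.990985, 0.785338), (ds/dtau, dt/dtau) = (-0.121507, 0.476178); Gamma_sss = 0.020661, Gamma_sst = -0.034209, Gamma_stt = -0.230976, Gamma_tss = -0.139869, Gamma_tst = 0.231581, Gamma_ttt = 1.563621; k3 = (-0.121507, 0.476178, 0.048109, -0.325681)
  k4: at (s, t) = (0.981774, 0.821427), (ds/dtau, dt/dtau) = (-0.117784, 0.451148); Gamma_sss = 0.016143, Gamma_sst = -0.032912, Gamma_stt = -0.191867, Gamma_tss = -0.124781, Gamma_tst = 0.254410, Gamma_ttt = 1.483120; k4 = (-0.117784, 0.451148, 0.035330, -0.273097)
  Y <- Y + (h/6)(k1 + 2k2 + 2k3 + k4): s = 0.9818, t = 0.8211, ds/dtau = -0.1178, dt/dtau = 0.4514
step 2:
  k1: at (s, t) = (0.981845, 0.821146), (ds/dtau, dt/dtau) = (-0.117781, 0.451397); Gamma_sss = 0.016175, Gamma_sst = -0.032926, Gamma_stt = -0.192151, Gamma_tss = -0.124898, Gamma_tst = 0.254243, Gamma_ttt = 1.483717; k1 = (-0.117781, 0.451397, 0.035427, -0.273554)
  k2: at (s, t) = (0.973012, 0.855001), (ds/dtau, dt/dtau) = (-0.115124, 0.430881); Gamma_sss = 0.012528, Gamma_sst = -0.030891, Gamma_stt = -0.159919, Gamma_tss = -0.110820, Gamma_tst = 0.273254, Gamma_ttt = 1.414602; k2 = (-0.115124, 0.430881, 0.026459, -0.234054)
  k3: at (s, t) = (0.973211, 0.853462), (ds/dtau, dt/dtau) = (-0.115797, 0.433843); Gamma_sss = 0.012681, Gamma_sst = -0.030989, Gamma_stt = -0.161262, Gamma_tss = -0.111465, Gamma_tst = 0.272395, Gamma_ttt = 1.417509; k3 = (-0.115797, 0.433843, 0.027069, -0.237940)
  k4: at (s, t) = (0.964476, 0.886223), (ds/dtau, dt/dtau) = (-0.113721, 0.415706); Gamma_sss = 0.009636, Gamma_sst = -0.028435, Gamma_stt = -0.133431, Gamma_tss = -0.097900, Gamma_tst = 0.288897, Gamma_ttt = 1.355650; k4 = (-0.113721, 0.415706, 0.020245, -0.205691)
  Y <- Y + (h/6)(k1 + 2k2 + 2k3 + k4): s = 0.9645, t = 0.8861, ds/dtau = -0.1137, dt/dtau = 0.4158
step 3:
  k1: at (s, t) = (0.964512, 0.886060), (ds/dtau, dt/dtau) = (-0.113713, 0.415816); Gamma_sss = 0.009650, Gamma_sst = -0.028448, Gamma_stt = -0.133560, Gamma_tss = -0.097968, Gamma_tst = 0.288818, Gamma_ttt = 1.355942; k1 = (-0.113713, 0.415816, 0.020278, -0.205867)
  k2: at (s, t) = (0.955983, 0.917246), (ds/dtau, dt/dtau) = (-0.112192, 0.400376); Gamma_sss = 0.007182, Gamma_sst = -0.025562, Gamma_stt = -0.109818, Gamma_tss = -0.085102, Gamma_tst = 0.302902, Gamma_ttt = 1.301307; k2 = (-0.112192, 0.400376, 0.015217, -0.180318)
  k3: at (s, t) = (0.956097, 0.916088), (ds/dtau, dt/dtau) = (-0.112572, 0.402292); Gamma_sss = 0.007266, Gamma_sst = -0.025668, Gamma_stt = -0.110631, Gamma_tss = -0.085584, Gamma_tst = 0.302360, Gamma_ttt = 1.303172; k3 = (-0.112572, 0.402292, 0.015487, -0.182434)
  k4: at (s, t) = (0.947626, 0.946404), (ds/dtau, dt/dtau) = (-0.111390, 0.388451); Gamma_sss = 0.005234, Gamma_sst = -0.022529, Gamma_stt = -0.089732, Gamma_tss = -0.073112, Gamma_tst = 0.314722, Gamma_ttt = 1.253532; k4 = (-0.111390, 0.388451, 0.011526, -0.161008)
  Y <- Y + (h/6)(k1 + 2k2 + 2k3 + k4): s = 0.9476, t = 0.9463, ds/dtau = -0.1114, dt/dtau = 0.3885

Answer: s = 0.9476, t = 0.9463, ds/dtau = -0.1114, dt/dtau = 0.3885


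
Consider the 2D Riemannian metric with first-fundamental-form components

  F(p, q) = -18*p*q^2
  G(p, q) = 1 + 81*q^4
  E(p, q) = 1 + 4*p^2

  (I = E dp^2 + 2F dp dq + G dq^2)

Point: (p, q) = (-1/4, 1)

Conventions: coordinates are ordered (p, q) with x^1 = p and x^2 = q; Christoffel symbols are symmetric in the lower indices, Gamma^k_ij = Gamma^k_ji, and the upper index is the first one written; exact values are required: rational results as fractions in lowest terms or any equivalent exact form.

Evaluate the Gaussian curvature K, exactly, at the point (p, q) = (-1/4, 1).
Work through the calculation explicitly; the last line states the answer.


E = 5/4, F = 9/2, G = 82, EG - F^2 = 329/4 at the point
E_p = -2, E_q = 0, F_p = -18, F_q = 9, G_p = 0, G_q = 324
E_qq = 0, F_pq = -36, G_pp = 0
Apply the Brioschi formula K = (det M1 - det M2)/(EG - F^2)^2 over the derivative matrices of E, F, G.
M1 = [[-E_qq/2 + F_pq - G_pp/2, E_p/2, F_p - E_q/2], [F_q - G_p/2, E, F], [G_q/2, F, G]] = [[-36, -1, -18], [9, 5/4, 9/2], [162, 9/2, 82]]; det M1 = -36
M2 = [[0, E_q/2, G_p/2], [E_q/2, E, F], [G_p/2, F, G]] = [[0, 0, 0], [0, 5/4, 9/2], [0, 9/2, 82]]; det M2 = 0
det M1 - det M2 = -36; K = -36 / (329/4)^2 = -576/108241

Answer: K = -576/108241


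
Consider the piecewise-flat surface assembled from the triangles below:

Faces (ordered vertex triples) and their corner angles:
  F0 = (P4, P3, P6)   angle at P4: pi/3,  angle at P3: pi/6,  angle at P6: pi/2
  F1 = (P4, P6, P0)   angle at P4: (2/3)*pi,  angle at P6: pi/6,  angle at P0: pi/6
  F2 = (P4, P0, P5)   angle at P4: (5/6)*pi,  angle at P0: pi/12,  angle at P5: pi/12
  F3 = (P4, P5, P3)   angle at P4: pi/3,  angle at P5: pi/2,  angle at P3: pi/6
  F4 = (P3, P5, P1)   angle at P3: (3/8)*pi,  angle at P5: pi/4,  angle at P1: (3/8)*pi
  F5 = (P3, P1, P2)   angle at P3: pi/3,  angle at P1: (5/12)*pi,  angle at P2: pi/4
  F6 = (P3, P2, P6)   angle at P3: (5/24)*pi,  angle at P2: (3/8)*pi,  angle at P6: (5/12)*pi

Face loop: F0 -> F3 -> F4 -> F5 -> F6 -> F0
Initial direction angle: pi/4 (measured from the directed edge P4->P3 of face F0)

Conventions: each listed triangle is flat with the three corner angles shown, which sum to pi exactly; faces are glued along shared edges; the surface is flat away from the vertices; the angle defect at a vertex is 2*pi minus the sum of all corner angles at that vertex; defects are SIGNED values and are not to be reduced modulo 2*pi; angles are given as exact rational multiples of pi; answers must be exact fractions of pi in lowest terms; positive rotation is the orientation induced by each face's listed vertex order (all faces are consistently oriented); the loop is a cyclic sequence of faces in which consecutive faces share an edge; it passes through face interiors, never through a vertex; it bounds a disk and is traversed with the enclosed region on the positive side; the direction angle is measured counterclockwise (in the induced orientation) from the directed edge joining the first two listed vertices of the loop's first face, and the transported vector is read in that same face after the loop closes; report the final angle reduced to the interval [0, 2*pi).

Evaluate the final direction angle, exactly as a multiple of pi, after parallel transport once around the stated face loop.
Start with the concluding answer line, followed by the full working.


Answer: final direction angle = pi

enclosed vertex P3: corner angles sum to (5/4)*pi, defect = 2*pi - (5/4)*pi = (3/4)*pi
by Gauss-Bonnet the loop rotates the vector by the enclosed defect sum (positive orientation, mod 2*pi)
final angle = pi/4 + (3/4)*pi = pi (mod 2*pi)


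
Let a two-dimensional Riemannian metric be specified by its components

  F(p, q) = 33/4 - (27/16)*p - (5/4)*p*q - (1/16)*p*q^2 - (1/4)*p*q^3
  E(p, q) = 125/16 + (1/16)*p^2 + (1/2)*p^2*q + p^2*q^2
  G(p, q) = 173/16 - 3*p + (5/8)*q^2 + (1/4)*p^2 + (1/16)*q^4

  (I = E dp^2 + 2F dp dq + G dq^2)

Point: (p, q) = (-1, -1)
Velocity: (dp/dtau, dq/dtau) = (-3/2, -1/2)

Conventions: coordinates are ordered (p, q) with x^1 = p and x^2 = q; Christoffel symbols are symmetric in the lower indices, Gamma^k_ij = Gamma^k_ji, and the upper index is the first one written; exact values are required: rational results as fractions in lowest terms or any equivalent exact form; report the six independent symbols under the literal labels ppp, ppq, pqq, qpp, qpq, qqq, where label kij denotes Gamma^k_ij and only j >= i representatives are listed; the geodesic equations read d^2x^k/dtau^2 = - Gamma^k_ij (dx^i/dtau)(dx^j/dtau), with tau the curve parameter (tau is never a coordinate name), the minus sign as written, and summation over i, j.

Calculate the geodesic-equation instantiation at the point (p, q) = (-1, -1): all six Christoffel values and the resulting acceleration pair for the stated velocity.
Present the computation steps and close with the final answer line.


E = 67/8, F = 17/2, G = 59/4 at the point
E_p = -9/8, E_q = -3/2, F_p = -1/4, F_q = 15/8, G_p = -7/2, G_q = -3/2
EG - F^2 = 1641/32;  g^inv = (32/1641) * [[59/4, -17/2], [-17/2, 67/8]]
first-kind symbols [ij,l] = (1/2)(d_i g_jl + d_j g_il - d_l g_ij): [pp,p] = E_p/2 = -9/16, [pp,q] = F_p - E_q/2 = 1/2, [pq,p] = E_q/2 = -3/4, [pq,q] = G_p/2 = -7/4, [qq,p] = F_q - G_p/2 = 29/8, [qq,q] = G_q/2 = -3/4
Gamma^p_ij = (G*[ij,p] - F*[ij,q])/(EG - F^2), Gamma^q_ij = (E*[ij,q] - F*[ij,p])/(EG - F^2)
Gamma_ppp = -803/3282, Gamma_ppq = 122/1641, Gamma_pqq = 1915/1641, Gamma_qpp = 287/1641, Gamma_qpq = -265/1641, Gamma_qqq = -1187/1641
d^2p/dtau^2 = -(Gamma_ppp*(-3/2)^2 + 2*Gamma_ppq*(-3/2)*(-1/2) + Gamma_pqq*(-1/2)^2) = 1933/13128
d^2q/dtau^2 = -(Gamma_qpp*(-3/2)^2 + 2*Gamma_qpq*(-3/2)*(-1/2) + Gamma_qqq*(-1/2)^2) = 97/3282

Answer: Gamma_ppp = -803/3282, Gamma_ppq = 122/1641, Gamma_pqq = 1915/1641, Gamma_qpp = 287/1641, Gamma_qpq = -265/1641, Gamma_qqq = -1187/1641; accelerations (d^2p/dtau^2, d^2q/dtau^2) = (1933/13128, 97/3282)
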